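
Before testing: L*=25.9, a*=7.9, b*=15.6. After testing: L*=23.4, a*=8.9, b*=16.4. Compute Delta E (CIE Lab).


Delta E = 2.81

dL = 23.4 - 25.9 = -2.5
da = 8.9 - 7.9 = 1.0
db = 16.4 - 15.6 = 0.8
dE = sqrt((-2.5)^2 + (1.0)^2 + (0.8)^2) = 2.81


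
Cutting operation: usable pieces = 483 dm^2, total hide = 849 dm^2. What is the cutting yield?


Yield = usable / total x 100
Yield = 483 / 849 x 100 = 56.9%


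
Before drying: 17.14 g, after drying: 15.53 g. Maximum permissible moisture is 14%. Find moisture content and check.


Moisture content = 9.4%
Acceptable: Yes


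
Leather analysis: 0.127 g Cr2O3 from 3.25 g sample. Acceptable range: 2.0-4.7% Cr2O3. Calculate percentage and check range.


Cr2O3 = 3.91%
Within range: Yes

Cr2O3% = 0.127 / 3.25 x 100 = 3.91%
Acceptable range: 2.0 to 4.7%
Within range: Yes


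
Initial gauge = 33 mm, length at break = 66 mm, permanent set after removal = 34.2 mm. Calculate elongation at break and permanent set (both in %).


Elongation at break = 100.0%
Permanent set = 3.6%

Elongation at break = (66 - 33) / 33 x 100 = 100.0%
Permanent set = (34.2 - 33) / 33 x 100 = 3.6%


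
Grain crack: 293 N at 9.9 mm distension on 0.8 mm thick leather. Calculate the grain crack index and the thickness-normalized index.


Crack index = 29.6 N/mm
Normalized index = 37.0 N/mm per mm

Crack index = 293 / 9.9 = 29.6 N/mm
Normalized = 29.6 / 0.8 = 37.0 N/mm per mm


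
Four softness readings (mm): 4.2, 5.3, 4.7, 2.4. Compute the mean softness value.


4.15 mm


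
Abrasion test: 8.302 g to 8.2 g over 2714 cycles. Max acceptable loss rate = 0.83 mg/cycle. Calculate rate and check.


Loss = 8.302 - 8.2 = 0.102 g
Rate = 0.102 g / 2714 cycles x 1000 = 0.038 mg/cycle
Max = 0.83 mg/cycle
Passes: Yes


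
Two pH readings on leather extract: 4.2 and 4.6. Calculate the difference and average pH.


Difference = 0.4
Average pH = 4.40

Difference = |4.2 - 4.6| = 0.4
Average = (4.2 + 4.6) / 2 = 4.40


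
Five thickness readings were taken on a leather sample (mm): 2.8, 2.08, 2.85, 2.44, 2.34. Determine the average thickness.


2.50 mm


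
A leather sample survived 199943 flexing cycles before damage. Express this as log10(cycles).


5.30


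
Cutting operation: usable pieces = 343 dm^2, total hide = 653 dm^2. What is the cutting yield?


Yield = usable / total x 100
Yield = 343 / 653 x 100 = 52.5%


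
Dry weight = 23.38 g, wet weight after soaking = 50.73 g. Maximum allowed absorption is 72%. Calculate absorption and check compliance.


WA = (50.73 - 23.38) / 23.38 x 100 = 117.0%
Maximum allowed: 72%
Compliant: No


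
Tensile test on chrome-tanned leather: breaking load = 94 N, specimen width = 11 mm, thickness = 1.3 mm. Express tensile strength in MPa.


Cross-section = 11 x 1.3 = 14.3 mm^2
TS = 94 / 14.3 = 6.57 MPa
(1 N/mm^2 = 1 MPa)


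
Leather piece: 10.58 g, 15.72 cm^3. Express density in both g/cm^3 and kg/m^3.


0.673 g/cm^3
673 kg/m^3


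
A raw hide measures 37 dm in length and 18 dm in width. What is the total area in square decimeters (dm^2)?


666 dm^2

Area = length x width
Area = 37 x 18 = 666 dm^2


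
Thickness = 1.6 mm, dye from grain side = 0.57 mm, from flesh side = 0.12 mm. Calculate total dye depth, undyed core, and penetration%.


Total dyed = 0.57 + 0.12 = 0.69 mm
Undyed core = 1.6 - 0.69 = 0.91 mm
Penetration = 0.69 / 1.6 x 100 = 43.1%


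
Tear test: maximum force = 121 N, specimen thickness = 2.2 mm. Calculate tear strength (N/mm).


Tear strength = force / thickness
Tear = 121 / 2.2 = 55.0 N/mm


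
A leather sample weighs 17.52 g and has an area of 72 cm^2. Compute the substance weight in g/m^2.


2433.3 g/m^2

Substance weight = mass / area x 10000
SW = 17.52 / 72 x 10000
SW = 2433.3 g/m^2


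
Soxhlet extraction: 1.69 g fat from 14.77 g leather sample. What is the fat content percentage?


Fat content = 1.69 / 14.77 x 100
Fat = 11.4%


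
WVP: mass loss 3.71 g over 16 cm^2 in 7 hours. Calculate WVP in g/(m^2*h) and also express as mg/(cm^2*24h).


WVP = 331.25 g/(m^2*h)
Daily rate = 795.00 mg/(cm^2*24h)

WVP = 3.71 / (16 x 7) x 10000 = 331.25 g/(m^2*h)
Mass loss in mg = 3.71 x 1000 = 3710 mg
Per cm^2 per 24h in mg: 3710 x 24 / (16 x 7) = 89040 / 112 = 795.00 mg/(cm^2*24h)


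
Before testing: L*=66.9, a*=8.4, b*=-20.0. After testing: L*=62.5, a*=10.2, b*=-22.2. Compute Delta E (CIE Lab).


dL = 62.5 - 66.9 = -4.4
da = 10.2 - 8.4 = 1.8
db = -22.2 - (-20.0) = -2.2
dE = sqrt((-4.4)^2 + (1.8)^2 + (-2.2)^2) = 5.24


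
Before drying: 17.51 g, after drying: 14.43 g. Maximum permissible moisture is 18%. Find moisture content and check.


MC = (17.51 - 14.43) / 17.51 x 100 = 17.6%
Maximum: 18%
Acceptable: Yes


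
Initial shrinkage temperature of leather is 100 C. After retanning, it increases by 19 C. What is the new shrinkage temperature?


119 C


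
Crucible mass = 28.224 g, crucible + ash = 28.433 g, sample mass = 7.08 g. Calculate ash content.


Ash mass = 28.433 - 28.224 = 0.209 g
Ash% = 0.209 / 7.08 x 100 = 2.95%


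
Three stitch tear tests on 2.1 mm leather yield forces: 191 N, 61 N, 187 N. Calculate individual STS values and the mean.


STS1 = 191 / 2.1 = 91.0 N/mm
STS2 = 61 / 2.1 = 29.0 N/mm
STS3 = 187 / 2.1 = 89.0 N/mm
Mean = (91.0 + 29.0 + 89.0) / 3 = 69.7 N/mm


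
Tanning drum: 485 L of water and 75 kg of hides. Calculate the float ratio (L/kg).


6.5


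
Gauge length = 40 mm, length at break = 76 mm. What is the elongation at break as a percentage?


Extension = 76 - 40 = 36 mm
Elongation = 36 / 40 x 100 = 90.0%


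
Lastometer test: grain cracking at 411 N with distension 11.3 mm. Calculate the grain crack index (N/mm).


36.4 N/mm

Grain crack index = force / distension
Index = 411 / 11.3 = 36.4 N/mm


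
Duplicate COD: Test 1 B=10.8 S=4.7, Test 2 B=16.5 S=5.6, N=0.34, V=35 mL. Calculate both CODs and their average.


COD1 = (10.8 - 4.7) x 0.34 x 8000 / 35 = 474.1 mg/L
COD2 = (16.5 - 5.6) x 0.34 x 8000 / 35 = 847.1 mg/L
Average = (474.1 + 847.1) / 2 = 660.6 mg/L


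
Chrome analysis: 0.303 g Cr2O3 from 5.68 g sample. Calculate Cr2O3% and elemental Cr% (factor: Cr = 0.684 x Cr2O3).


Cr2O3 = 5.33%
Cr = 3.65%


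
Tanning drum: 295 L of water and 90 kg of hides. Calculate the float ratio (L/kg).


Float ratio = water / hide weight
Ratio = 295 / 90 = 3.3


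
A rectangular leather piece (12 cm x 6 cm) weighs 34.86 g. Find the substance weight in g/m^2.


4841.7 g/m^2


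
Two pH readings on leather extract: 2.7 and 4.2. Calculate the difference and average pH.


Difference = 1.5
Average pH = 3.45

Difference = |2.7 - 4.2| = 1.5
Average = (2.7 + 4.2) / 2 = 3.45


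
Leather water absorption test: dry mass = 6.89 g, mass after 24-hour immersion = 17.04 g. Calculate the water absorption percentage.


147.3%

Water absorbed = 17.04 - 6.89 = 10.15 g
WA% = 10.15 / 6.89 x 100 = 147.3%


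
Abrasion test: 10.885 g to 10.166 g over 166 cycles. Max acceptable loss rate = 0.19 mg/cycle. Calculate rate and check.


Loss = 10.885 - 10.166 = 0.719 g
Rate = 0.719 g / 166 cycles x 1000 = 4.331 mg/cycle
Max = 0.19 mg/cycle
Passes: No


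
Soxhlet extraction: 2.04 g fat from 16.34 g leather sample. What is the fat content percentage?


Fat content = 2.04 / 16.34 x 100
Fat = 12.5%


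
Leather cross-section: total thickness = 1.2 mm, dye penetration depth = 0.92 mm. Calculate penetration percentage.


Penetration% = 0.92 / 1.2 x 100
Penetration = 76.7%


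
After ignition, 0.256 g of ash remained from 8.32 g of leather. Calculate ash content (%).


3.08%

Ash% = 0.256 / 8.32 x 100
Ash% = 3.08%


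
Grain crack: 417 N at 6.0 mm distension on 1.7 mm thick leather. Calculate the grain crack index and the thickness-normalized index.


Crack index = 417 / 6.0 = 69.5 N/mm
Normalized = 69.5 / 1.7 = 40.9 N/mm per mm


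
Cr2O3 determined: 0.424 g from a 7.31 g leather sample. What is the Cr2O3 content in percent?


Cr2O3% = 0.424 / 7.31 x 100
Cr2O3% = 5.80%


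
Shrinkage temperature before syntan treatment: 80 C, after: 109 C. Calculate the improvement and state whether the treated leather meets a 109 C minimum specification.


Improvement = 29 C
Meets 109 C spec: Yes

Improvement = 109 - 80 = 29 C
Spec check: 109 C >= 109 C? Yes


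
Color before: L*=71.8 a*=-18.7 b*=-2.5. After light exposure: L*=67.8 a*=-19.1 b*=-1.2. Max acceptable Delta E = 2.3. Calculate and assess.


Delta E = 4.22
Passes: No

dL = -4.0, da = -0.4, db = 1.3
dE = sqrt((-4.0)^2 + (-0.4)^2 + (1.3)^2) = 4.22
Max = 2.3
Passes: No


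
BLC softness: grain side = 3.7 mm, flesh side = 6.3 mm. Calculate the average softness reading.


Average = (3.7 + 6.3) / 2
Average = 5.00 mm


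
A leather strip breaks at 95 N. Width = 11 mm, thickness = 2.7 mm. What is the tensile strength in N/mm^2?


3.20 N/mm^2


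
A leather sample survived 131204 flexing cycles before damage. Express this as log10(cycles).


5.12

log10(131204) = 5.12


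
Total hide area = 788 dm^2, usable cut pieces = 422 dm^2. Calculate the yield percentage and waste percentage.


Yield = 53.6%
Waste = 46.4%


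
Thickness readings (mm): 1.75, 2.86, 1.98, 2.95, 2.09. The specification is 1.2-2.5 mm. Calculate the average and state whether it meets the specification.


Sum = 11.63
Average = 11.63 / 5 = 2.33 mm
Specification range: 1.2 to 2.5 mm
Within spec: Yes


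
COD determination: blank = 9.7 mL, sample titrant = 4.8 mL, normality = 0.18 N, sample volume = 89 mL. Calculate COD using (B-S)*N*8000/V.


COD = (9.7 - 4.8) x 0.18 x 8000 / 89
COD = 4.9 x 0.18 x 8000 / 89
COD = 79.3 mg/L


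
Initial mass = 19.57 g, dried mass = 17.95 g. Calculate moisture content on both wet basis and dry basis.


Wet basis = 8.3%
Dry basis = 9.0%

Moisture lost = 19.57 - 17.95 = 1.62 g
Wet basis MC = 1.62 / 19.57 x 100 = 8.3%
Dry basis MC = 1.62 / 17.95 x 100 = 9.0%


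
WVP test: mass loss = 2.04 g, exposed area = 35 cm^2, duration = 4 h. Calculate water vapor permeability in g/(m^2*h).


WVP = mass_loss / (area x time) x 10000
WVP = 2.04 / (35 x 4) x 10000
WVP = 2.04 / 140 x 10000 = 145.71 g/(m^2*h)


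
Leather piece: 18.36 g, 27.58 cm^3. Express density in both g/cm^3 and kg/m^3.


Density = 18.36 / 27.58 = 0.666 g/cm^3
Convert: 0.666 x 1000 = 666 kg/m^3


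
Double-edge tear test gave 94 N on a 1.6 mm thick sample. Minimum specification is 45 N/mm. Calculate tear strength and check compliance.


Tear strength = 58.8 N/mm
Compliant: Yes

Tear strength = 94 / 1.6 = 58.8 N/mm
Required minimum = 45 N/mm
Compliant: Yes


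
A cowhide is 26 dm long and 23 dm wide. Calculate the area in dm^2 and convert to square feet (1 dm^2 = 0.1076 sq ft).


598 dm^2
64.34 sq ft


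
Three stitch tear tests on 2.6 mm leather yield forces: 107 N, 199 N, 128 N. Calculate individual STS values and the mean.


STS1 = 41.2 N/mm
STS2 = 76.5 N/mm
STS3 = 49.2 N/mm
Mean = 55.6 N/mm

STS1 = 107 / 2.6 = 41.2 N/mm
STS2 = 199 / 2.6 = 76.5 N/mm
STS3 = 128 / 2.6 = 49.2 N/mm
Mean = (41.2 + 76.5 + 49.2) / 3 = 55.6 N/mm


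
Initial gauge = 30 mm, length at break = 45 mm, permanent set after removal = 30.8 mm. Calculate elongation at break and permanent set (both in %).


Elongation at break = (45 - 30) / 30 x 100 = 50.0%
Permanent set = (30.8 - 30) / 30 x 100 = 2.7%


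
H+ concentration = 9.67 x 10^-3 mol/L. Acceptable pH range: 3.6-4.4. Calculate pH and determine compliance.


pH = 2.01
Compliant: No

pH = -log10(9.67 x 10^-3) = 2.01
Range: 3.6 to 4.4
Compliant: No


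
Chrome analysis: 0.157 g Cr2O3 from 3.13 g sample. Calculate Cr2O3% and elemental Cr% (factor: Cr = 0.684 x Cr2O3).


Cr2O3% = 0.157 / 3.13 x 100 = 5.02%
Cr% = 5.02 x 0.684 = 3.43%


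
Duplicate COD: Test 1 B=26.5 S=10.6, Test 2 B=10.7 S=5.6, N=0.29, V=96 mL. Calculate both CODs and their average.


COD1 = 384.3 mg/L
COD2 = 123.3 mg/L
Average = 253.8 mg/L

COD1 = (26.5 - 10.6) x 0.29 x 8000 / 96 = 384.3 mg/L
COD2 = (10.7 - 5.6) x 0.29 x 8000 / 96 = 123.3 mg/L
Average = (384.3 + 123.3) / 2 = 253.8 mg/L


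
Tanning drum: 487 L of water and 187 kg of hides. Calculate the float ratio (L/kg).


Float ratio = water / hide weight
Ratio = 487 / 187 = 2.6


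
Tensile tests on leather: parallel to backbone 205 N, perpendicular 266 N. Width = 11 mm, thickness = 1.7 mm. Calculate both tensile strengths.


Area = 11 x 1.7 = 18.7 mm^2
TS (parallel) = 205 / 18.7 = 10.96 N/mm^2
TS (perpendicular) = 266 / 18.7 = 14.22 N/mm^2


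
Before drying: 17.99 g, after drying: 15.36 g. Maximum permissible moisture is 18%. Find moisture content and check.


Moisture content = 14.6%
Acceptable: Yes

MC = (17.99 - 15.36) / 17.99 x 100 = 14.6%
Maximum: 18%
Acceptable: Yes


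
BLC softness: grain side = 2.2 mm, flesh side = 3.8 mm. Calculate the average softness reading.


Average = (2.2 + 3.8) / 2
Average = 3.00 mm


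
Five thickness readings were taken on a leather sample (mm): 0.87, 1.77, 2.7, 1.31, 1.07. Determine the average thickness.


Sum = 0.87 + 1.77 + 2.7 + 1.31 + 1.07 = 7.72
Average = 7.72 / 5 = 1.54 mm


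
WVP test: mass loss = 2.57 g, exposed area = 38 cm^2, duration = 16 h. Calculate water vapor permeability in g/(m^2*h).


42.27 g/(m^2*h)

WVP = mass_loss / (area x time) x 10000
WVP = 2.57 / (38 x 16) x 10000
WVP = 2.57 / 608 x 10000 = 42.27 g/(m^2*h)


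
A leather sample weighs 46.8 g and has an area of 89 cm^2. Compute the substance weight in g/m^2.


Substance weight = mass / area x 10000
SW = 46.8 / 89 x 10000
SW = 5258.4 g/m^2


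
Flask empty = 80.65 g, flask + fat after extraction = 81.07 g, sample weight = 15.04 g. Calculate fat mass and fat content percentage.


Fat mass = 81.07 - 80.65 = 0.42 g
Fat% = 0.42 / 15.04 x 100 = 2.8%


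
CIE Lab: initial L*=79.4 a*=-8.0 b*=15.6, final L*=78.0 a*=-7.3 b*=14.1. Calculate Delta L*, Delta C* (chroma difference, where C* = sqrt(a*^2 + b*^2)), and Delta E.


Delta L* = -1.4
Delta C* = -1.65
Delta E = 2.17

Delta L* = 78.0 - 79.4 = -1.4
C1* = sqrt((-8.0)^2 + (15.6)^2) = 17.532
C2* = sqrt((-7.3)^2 + (14.1)^2) = 15.878
Delta C* = 15.878 - 17.532 = -1.65
Delta E = sqrt((-1.4)^2 + (0.7)^2 + (-1.5)^2) = 2.17


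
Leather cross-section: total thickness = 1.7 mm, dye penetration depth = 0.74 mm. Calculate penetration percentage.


Penetration% = 0.74 / 1.7 x 100
Penetration = 43.5%


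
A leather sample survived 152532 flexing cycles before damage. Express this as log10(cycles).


5.18

log10(152532) = 5.18


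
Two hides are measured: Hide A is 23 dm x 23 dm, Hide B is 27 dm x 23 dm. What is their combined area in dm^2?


Hide A area = 23 x 23 = 529 dm^2
Hide B area = 27 x 23 = 621 dm^2
Total = 529 + 621 = 1150 dm^2


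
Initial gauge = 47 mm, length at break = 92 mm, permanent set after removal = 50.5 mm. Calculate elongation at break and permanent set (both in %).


Elongation at break = 95.7%
Permanent set = 7.4%

Elongation at break = (92 - 47) / 47 x 100 = 95.7%
Permanent set = (50.5 - 47) / 47 x 100 = 7.4%


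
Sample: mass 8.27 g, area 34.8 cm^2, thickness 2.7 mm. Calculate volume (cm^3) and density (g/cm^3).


Thickness in cm = 2.7 / 10 = 0.27 cm
Volume = 34.8 x 0.27 = 9.396 cm^3
Density = 8.27 / 9.396 = 0.880 g/cm^3


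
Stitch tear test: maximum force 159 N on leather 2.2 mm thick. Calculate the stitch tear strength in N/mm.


Stitch tear strength = force / thickness
STS = 159 / 2.2 = 72.3 N/mm


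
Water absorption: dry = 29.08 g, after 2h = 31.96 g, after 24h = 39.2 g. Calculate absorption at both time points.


WA (2h) = (31.96 - 29.08) / 29.08 x 100 = 9.9%
WA (24h) = (39.2 - 29.08) / 29.08 x 100 = 34.8%


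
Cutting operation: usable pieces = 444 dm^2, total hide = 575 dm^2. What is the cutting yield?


77.2%


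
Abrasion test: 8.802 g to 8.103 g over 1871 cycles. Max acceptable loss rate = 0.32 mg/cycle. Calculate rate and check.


Loss = 8.802 - 8.103 = 0.699 g
Rate = 0.699 g / 1871 cycles x 1000 = 0.374 mg/cycle
Max = 0.32 mg/cycle
Passes: No


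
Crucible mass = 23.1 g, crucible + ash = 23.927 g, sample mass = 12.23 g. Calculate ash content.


Ash mass = 23.927 - 23.1 = 0.827 g
Ash% = 0.827 / 12.23 x 100 = 6.76%


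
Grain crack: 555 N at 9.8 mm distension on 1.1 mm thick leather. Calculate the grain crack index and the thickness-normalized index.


Crack index = 555 / 9.8 = 56.6 N/mm
Normalized = 56.6 / 1.1 = 51.5 N/mm per mm


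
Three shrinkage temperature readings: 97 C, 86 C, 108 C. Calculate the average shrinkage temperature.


97.0 C

Average = (97 + 86 + 108) / 3
Average = 291 / 3 = 97.0 C


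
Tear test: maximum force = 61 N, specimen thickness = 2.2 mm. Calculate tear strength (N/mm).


27.7 N/mm

Tear strength = force / thickness
Tear = 61 / 2.2 = 27.7 N/mm


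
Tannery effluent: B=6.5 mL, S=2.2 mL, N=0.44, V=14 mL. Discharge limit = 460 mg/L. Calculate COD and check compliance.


COD = 1081.1 mg/L
Compliant: No

COD = (6.5 - 2.2) x 0.44 x 8000 / 14 = 1081.1 mg/L
Limit: 460 mg/L
Compliant: No


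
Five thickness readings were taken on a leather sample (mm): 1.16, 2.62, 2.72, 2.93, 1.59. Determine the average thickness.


2.20 mm

Sum = 1.16 + 2.62 + 2.72 + 2.93 + 1.59 = 11.02
Average = 11.02 / 5 = 2.20 mm


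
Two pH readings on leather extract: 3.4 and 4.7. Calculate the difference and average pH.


Difference = |3.4 - 4.7| = 1.3
Average = (3.4 + 4.7) / 2 = 4.05


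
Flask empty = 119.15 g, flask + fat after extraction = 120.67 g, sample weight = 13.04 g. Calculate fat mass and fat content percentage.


Fat mass = 1.52 g
Fat content = 11.7%

Fat mass = 120.67 - 119.15 = 1.52 g
Fat% = 1.52 / 13.04 x 100 = 11.7%


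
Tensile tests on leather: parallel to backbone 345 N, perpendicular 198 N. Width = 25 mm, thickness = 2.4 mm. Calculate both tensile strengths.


Area = 25 x 2.4 = 60.0 mm^2
TS (parallel) = 345 / 60.0 = 5.75 N/mm^2
TS (perpendicular) = 198 / 60.0 = 3.30 N/mm^2


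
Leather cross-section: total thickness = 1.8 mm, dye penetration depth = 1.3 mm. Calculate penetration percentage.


72.2%

Penetration% = 1.3 / 1.8 x 100
Penetration = 72.2%


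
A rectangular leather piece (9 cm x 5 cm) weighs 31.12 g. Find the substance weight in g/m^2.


Area = 9 x 5 = 45 cm^2
SW = 31.12 / 45 x 10000 = 6915.6 g/m^2


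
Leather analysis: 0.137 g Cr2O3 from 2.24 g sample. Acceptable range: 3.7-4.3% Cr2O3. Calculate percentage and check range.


Cr2O3% = 0.137 / 2.24 x 100 = 6.12%
Acceptable range: 3.7 to 4.3%
Within range: No


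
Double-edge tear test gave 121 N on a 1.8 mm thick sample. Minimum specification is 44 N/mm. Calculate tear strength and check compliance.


Tear strength = 121 / 1.8 = 67.2 N/mm
Required minimum = 44 N/mm
Compliant: Yes


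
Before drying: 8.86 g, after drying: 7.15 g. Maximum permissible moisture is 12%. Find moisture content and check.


MC = (8.86 - 7.15) / 8.86 x 100 = 19.3%
Maximum: 12%
Acceptable: No


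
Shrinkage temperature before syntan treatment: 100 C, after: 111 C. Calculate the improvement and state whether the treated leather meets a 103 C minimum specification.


Improvement = 11 C
Meets 103 C spec: Yes

Improvement = 111 - 100 = 11 C
Spec check: 111 C >= 103 C? Yes


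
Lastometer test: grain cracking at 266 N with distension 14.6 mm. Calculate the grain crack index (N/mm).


18.2 N/mm


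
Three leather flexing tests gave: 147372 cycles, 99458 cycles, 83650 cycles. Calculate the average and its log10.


Average = 110160 cycles
log10 = 5.04

Average = (147372 + 99458 + 83650) / 3 = 110160 cycles
log10(110160) = 5.04


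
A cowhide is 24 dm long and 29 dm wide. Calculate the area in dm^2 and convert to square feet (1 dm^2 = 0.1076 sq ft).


696 dm^2
74.89 sq ft


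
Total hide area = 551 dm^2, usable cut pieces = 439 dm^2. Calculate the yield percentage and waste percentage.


Yield = 439 / 551 x 100 = 79.7%
Waste = 551 - 439 = 112 dm^2
Waste% = 100 - 79.7 = 20.3%


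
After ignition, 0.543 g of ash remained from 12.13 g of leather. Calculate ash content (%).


Ash% = 0.543 / 12.13 x 100
Ash% = 4.48%


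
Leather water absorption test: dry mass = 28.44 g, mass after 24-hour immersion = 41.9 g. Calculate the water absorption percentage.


47.3%

Water absorbed = 41.9 - 28.44 = 13.46 g
WA% = 13.46 / 28.44 x 100 = 47.3%


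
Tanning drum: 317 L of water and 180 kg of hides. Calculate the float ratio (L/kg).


1.8


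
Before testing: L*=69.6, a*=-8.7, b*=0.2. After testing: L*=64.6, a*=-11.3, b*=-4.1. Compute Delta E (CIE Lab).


Delta E = 7.09


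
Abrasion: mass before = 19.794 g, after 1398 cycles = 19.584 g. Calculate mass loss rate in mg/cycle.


Mass loss = 19.794 - 19.584 = 0.210 g
Rate = 0.210 / 1398 x 1000 = 0.150 mg/cycle


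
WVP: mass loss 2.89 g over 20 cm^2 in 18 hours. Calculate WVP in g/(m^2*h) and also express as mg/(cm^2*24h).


WVP = 2.89 / (20 x 18) x 10000 = 80.28 g/(m^2*h)
Mass loss in mg = 2.89 x 1000 = 2890 mg
Per cm^2 per 24h in mg: 2890 x 24 / (20 x 18) = 69360 / 360 = 192.67 mg/(cm^2*24h)


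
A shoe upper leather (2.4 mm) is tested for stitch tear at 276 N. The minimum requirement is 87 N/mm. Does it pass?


STS = 276 / 2.4 = 115.0 N/mm
Minimum required: 87 N/mm
Passes: Yes


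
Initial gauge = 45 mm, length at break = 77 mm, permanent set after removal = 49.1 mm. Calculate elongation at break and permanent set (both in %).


Elongation at break = 71.1%
Permanent set = 9.1%

Elongation at break = (77 - 45) / 45 x 100 = 71.1%
Permanent set = (49.1 - 45) / 45 x 100 = 9.1%


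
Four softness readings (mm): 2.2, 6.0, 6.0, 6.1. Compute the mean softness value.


Sum = 2.2 + 6.0 + 6.0 + 6.1
Mean = 20.3 / 4 = 5.08 mm


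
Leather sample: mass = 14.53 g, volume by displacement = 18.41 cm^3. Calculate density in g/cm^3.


Density = mass / volume
Density = 14.53 / 18.41 = 0.789 g/cm^3


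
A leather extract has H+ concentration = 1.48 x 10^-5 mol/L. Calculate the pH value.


pH = -log10[H+]
pH = -log10(1.48 x 10^-5) = 4.83


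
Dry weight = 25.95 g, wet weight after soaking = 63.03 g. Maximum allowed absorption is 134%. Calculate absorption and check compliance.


Absorption = 142.9%
Compliant: No


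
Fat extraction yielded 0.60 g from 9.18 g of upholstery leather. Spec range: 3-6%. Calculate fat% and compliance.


Fat content = 6.5%
Compliant: No


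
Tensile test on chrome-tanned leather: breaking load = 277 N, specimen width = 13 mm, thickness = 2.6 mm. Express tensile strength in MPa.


8.20 MPa


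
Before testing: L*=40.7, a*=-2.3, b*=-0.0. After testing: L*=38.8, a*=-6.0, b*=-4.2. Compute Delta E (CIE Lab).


dL = 38.8 - 40.7 = -1.9
da = -6.0 - (-2.3) = -3.7
db = -4.2 - (-0.0) = -4.2
dE = sqrt((-1.9)^2 + (-3.7)^2 + (-4.2)^2) = 5.91


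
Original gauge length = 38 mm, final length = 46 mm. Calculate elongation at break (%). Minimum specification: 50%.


Extension = 46 - 38 = 8 mm
Elongation = 8 / 38 x 100 = 21.1%
Minimum required: 50%
Meets specification: No


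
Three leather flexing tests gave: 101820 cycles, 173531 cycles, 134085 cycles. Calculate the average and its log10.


Average = (101820 + 173531 + 134085) / 3 = 136479 cycles
log10(136479) = 5.14


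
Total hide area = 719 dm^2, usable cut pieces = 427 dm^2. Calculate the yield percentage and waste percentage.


Yield = 427 / 719 x 100 = 59.4%
Waste = 719 - 427 = 292 dm^2
Waste% = 100 - 59.4 = 40.6%


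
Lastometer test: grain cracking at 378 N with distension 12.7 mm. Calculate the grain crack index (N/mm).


Grain crack index = force / distension
Index = 378 / 12.7 = 29.8 N/mm


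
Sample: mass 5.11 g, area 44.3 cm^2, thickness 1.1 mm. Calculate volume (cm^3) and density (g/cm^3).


Thickness in cm = 1.1 / 10 = 0.11 cm
Volume = 44.3 x 0.11 = 4.873 cm^3
Density = 5.11 / 4.873 = 1.049 g/cm^3


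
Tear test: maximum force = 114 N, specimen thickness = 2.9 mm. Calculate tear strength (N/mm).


39.3 N/mm


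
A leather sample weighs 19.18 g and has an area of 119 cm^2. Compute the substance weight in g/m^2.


1611.8 g/m^2


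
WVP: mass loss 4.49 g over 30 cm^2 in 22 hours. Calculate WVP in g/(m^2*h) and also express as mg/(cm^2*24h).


WVP = 68.03 g/(m^2*h)
Daily rate = 163.27 mg/(cm^2*24h)

WVP = 4.49 / (30 x 22) x 10000 = 68.03 g/(m^2*h)
Mass loss in mg = 4.49 x 1000 = 4490 mg
Per cm^2 per 24h in mg: 4490 x 24 / (30 x 22) = 107760 / 660 = 163.27 mg/(cm^2*24h)


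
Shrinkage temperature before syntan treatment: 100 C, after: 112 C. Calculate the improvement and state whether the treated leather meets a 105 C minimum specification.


Improvement = 12 C
Meets 105 C spec: Yes


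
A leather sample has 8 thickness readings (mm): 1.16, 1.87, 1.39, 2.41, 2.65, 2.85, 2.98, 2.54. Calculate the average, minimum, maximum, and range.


Sum = 17.85
Average = 17.85 / 8 = 2.23 mm
Minimum = 1.16 mm
Maximum = 2.98 mm
Range = 2.98 - 1.16 = 1.82 mm


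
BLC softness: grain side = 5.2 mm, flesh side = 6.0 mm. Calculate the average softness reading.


5.60 mm

Average = (5.2 + 6.0) / 2
Average = 5.60 mm


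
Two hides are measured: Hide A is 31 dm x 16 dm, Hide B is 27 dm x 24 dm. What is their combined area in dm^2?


Hide A area = 31 x 16 = 496 dm^2
Hide B area = 27 x 24 = 648 dm^2
Total = 496 + 648 = 1144 dm^2


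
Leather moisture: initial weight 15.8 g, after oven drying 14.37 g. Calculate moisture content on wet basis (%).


Moisture = 15.8 - 14.37 = 1.43 g
MC = 1.43 / 15.8 x 100 = 9.1%


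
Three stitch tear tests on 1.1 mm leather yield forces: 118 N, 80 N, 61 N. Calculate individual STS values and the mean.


STS1 = 118 / 1.1 = 107.3 N/mm
STS2 = 80 / 1.1 = 72.7 N/mm
STS3 = 61 / 1.1 = 55.5 N/mm
Mean = (107.3 + 72.7 + 55.5) / 3 = 78.5 N/mm


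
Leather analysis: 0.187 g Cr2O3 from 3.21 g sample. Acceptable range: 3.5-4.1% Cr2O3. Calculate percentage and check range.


Cr2O3 = 5.83%
Within range: No


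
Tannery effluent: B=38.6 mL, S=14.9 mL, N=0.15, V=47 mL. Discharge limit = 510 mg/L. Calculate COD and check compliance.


COD = 605.1 mg/L
Compliant: No

COD = (38.6 - 14.9) x 0.15 x 8000 / 47 = 605.1 mg/L
Limit: 510 mg/L
Compliant: No


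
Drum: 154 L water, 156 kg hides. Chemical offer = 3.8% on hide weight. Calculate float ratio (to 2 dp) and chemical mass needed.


Float ratio = 0.99
Chemical needed = 5.928 kg

Float ratio = 154 / 156 = 0.99
Chemical = 156 x 3.8 / 100 = 5.928 kg


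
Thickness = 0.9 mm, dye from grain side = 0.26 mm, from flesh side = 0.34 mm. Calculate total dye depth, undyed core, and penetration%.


Total dyed = 0.60 mm
Undyed core = 0.30 mm
Penetration = 66.7%


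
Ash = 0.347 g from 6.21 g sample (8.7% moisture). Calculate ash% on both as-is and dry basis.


As-is ash% = 0.347 / 6.21 x 100 = 5.59%
Dry mass = 6.21 x (100 - 8.7) / 100 = 5.66973 g
Dry-basis ash% = 0.347 / 5.66973 x 100 = 6.12%


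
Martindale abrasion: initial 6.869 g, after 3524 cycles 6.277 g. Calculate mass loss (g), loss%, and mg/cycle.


Mass loss = 0.592 g
Loss = 8.62%
Rate = 0.168 mg/cycle

Loss = 6.869 - 6.277 = 0.592 g
Loss% = 0.592 / 6.869 x 100 = 8.62%
Rate = 0.592 / 3524 x 1000 = 0.168 mg/cycle


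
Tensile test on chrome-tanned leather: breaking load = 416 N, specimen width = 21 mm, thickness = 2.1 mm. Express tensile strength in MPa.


Cross-section = 21 x 2.1 = 44.1 mm^2
TS = 416 / 44.1 = 9.43 MPa
(1 N/mm^2 = 1 MPa)


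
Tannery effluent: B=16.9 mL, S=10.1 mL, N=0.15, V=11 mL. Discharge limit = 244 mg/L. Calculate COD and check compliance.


COD = 741.8 mg/L
Compliant: No

COD = (16.9 - 10.1) x 0.15 x 8000 / 11 = 741.8 mg/L
Limit: 244 mg/L
Compliant: No


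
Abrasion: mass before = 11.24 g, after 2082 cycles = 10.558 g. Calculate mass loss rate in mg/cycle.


0.328 mg/cycle


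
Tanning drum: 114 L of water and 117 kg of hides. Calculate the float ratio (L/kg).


1.0


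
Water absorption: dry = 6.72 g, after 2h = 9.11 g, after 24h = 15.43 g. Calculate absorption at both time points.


2h absorption = 35.6%
24h absorption = 129.6%

WA (2h) = (9.11 - 6.72) / 6.72 x 100 = 35.6%
WA (24h) = (15.43 - 6.72) / 6.72 x 100 = 129.6%


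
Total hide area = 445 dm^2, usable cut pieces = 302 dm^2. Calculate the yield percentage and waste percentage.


Yield = 302 / 445 x 100 = 67.9%
Waste = 445 - 302 = 143 dm^2
Waste% = 100 - 67.9 = 32.1%


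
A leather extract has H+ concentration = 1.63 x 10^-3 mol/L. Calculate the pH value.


pH = 2.79


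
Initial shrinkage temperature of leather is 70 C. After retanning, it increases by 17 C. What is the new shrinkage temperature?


New Ts = 70 + 17 = 87 C


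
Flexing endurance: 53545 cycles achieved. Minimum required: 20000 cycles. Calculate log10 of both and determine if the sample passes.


Achieved: log10 = 4.73
Required: log10 = 4.30
Passes: Yes


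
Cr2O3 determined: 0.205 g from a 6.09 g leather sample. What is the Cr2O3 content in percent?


Cr2O3% = 0.205 / 6.09 x 100
Cr2O3% = 3.37%


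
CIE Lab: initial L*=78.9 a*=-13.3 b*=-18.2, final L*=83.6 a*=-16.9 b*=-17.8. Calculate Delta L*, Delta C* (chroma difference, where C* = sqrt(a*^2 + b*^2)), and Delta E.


Delta L* = 4.7
Delta C* = 2.00
Delta E = 5.93

Delta L* = 83.6 - 78.9 = 4.7
C1* = sqrt((-13.3)^2 + (-18.2)^2) = 22.542
C2* = sqrt((-16.9)^2 + (-17.8)^2) = 24.545
Delta C* = 24.545 - 22.542 = 2.00
Delta E = sqrt((4.7)^2 + (-3.6)^2 + (0.4)^2) = 5.93


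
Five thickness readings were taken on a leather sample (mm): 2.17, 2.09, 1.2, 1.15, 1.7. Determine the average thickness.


1.66 mm


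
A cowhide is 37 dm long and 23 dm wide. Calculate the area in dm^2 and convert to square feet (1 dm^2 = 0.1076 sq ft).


Area = 37 x 23 = 851 dm^2
Conversion: 851 x 0.1076 = 91.57 sq ft


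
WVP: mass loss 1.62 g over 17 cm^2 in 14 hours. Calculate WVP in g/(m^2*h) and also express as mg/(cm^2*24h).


WVP = 68.07 g/(m^2*h)
Daily rate = 163.36 mg/(cm^2*24h)


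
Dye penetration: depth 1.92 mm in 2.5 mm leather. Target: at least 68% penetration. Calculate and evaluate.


Penetration = 1.92 / 2.5 x 100 = 76.8%
Target: 68%
Meets target: Yes


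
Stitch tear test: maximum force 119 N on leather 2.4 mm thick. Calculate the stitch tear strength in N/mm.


49.6 N/mm


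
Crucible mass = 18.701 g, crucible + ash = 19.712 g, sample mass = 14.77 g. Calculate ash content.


Ash mass = 19.712 - 18.701 = 1.011 g
Ash% = 1.011 / 14.77 x 100 = 6.84%


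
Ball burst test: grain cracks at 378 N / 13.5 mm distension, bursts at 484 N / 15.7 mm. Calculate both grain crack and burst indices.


Crack index = 378 / 13.5 = 28.0 N/mm
Burst index = 484 / 15.7 = 30.8 N/mm


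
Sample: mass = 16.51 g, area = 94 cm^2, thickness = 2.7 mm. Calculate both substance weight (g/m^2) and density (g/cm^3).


Substance weight = 1756.4 g/m^2
Density = 0.651 g/cm^3

SW = 16.51 / 94 x 10000 = 1756.4 g/m^2
Volume = 94 x 2.7 / 10 = 25.38 cm^3
Density = 16.51 / 25.38 = 0.651 g/cm^3


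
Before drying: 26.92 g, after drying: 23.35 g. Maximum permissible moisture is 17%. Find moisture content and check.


MC = (26.92 - 23.35) / 26.92 x 100 = 13.3%
Maximum: 17%
Acceptable: Yes


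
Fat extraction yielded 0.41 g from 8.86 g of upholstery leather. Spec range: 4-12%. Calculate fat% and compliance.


Fat content = 4.6%
Compliant: Yes

Fat% = 0.41 / 8.86 x 100 = 4.6%
Spec range: 4-12%
Compliant: Yes


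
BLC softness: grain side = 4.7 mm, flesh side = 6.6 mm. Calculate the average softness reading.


Average = (4.7 + 6.6) / 2
Average = 5.65 mm


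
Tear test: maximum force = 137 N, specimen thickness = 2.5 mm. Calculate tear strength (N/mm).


Tear strength = force / thickness
Tear = 137 / 2.5 = 54.8 N/mm


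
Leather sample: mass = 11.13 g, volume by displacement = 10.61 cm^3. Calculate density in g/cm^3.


1.049 g/cm^3

Density = mass / volume
Density = 11.13 / 10.61 = 1.049 g/cm^3


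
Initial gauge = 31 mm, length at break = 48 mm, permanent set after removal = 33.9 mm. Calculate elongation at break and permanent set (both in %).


Elongation at break = (48 - 31) / 31 x 100 = 54.8%
Permanent set = (33.9 - 31) / 31 x 100 = 9.4%


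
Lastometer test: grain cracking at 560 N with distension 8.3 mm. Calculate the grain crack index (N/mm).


67.5 N/mm

Grain crack index = force / distension
Index = 560 / 8.3 = 67.5 N/mm


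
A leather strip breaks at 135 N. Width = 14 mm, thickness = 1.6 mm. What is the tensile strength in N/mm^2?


Cross-sectional area = 14 x 1.6 = 22.4 mm^2
Tensile strength = 135 / 22.4 = 6.03 N/mm^2


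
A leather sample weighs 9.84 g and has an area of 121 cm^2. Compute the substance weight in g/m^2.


Substance weight = mass / area x 10000
SW = 9.84 / 121 x 10000
SW = 813.2 g/m^2


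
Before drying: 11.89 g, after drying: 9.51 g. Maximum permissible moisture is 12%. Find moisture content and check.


Moisture content = 20.0%
Acceptable: No

MC = (11.89 - 9.51) / 11.89 x 100 = 20.0%
Maximum: 12%
Acceptable: No


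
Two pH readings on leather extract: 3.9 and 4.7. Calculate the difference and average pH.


Difference = 0.8
Average pH = 4.30

Difference = |3.9 - 4.7| = 0.8
Average = (3.9 + 4.7) / 2 = 4.30


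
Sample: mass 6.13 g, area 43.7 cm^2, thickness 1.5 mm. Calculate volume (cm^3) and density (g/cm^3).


Thickness in cm = 1.5 / 10 = 0.15 cm
Volume = 43.7 x 0.15 = 6.555 cm^3
Density = 6.13 / 6.555 = 0.935 g/cm^3


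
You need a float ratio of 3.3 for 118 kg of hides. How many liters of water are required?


Water = hide weight x target ratio
Water = 118 x 3.3 = 389.4 L


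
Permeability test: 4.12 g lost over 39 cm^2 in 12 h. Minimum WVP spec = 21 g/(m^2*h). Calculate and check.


WVP = 4.12 / (39 x 12) x 10000 = 88.03 g/(m^2*h)
Minimum: 21 g/(m^2*h)
Meets spec: Yes


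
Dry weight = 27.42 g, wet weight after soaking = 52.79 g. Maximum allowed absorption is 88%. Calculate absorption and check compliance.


WA = (52.79 - 27.42) / 27.42 x 100 = 92.5%
Maximum allowed: 88%
Compliant: No


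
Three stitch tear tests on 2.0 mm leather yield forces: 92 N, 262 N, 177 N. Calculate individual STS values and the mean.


STS1 = 92 / 2.0 = 46.0 N/mm
STS2 = 262 / 2.0 = 131.0 N/mm
STS3 = 177 / 2.0 = 88.5 N/mm
Mean = (46.0 + 131.0 + 88.5) / 3 = 88.5 N/mm


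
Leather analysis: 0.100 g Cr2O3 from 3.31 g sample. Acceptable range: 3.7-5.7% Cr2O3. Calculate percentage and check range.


Cr2O3 = 3.02%
Within range: No


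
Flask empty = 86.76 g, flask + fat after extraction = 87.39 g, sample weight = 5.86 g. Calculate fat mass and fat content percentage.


Fat mass = 0.63 g
Fat content = 10.8%

Fat mass = 87.39 - 86.76 = 0.63 g
Fat% = 0.63 / 5.86 x 100 = 10.8%


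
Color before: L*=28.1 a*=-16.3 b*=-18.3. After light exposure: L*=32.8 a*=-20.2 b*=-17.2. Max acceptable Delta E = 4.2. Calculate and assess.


Delta E = 6.21
Passes: No

dL = 4.7, da = -3.9, db = 1.1
dE = sqrt((4.7)^2 + (-3.9)^2 + (1.1)^2) = 6.21
Max = 4.2
Passes: No


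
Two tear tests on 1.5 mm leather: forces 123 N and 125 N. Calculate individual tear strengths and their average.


Tear 1 = 82.0 N/mm
Tear 2 = 83.3 N/mm
Average = 82.7 N/mm


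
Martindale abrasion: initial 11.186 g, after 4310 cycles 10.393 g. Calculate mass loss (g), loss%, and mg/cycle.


Mass loss = 0.793 g
Loss = 7.09%
Rate = 0.184 mg/cycle

Loss = 11.186 - 10.393 = 0.793 g
Loss% = 0.793 / 11.186 x 100 = 7.09%
Rate = 0.793 / 4310 x 1000 = 0.184 mg/cycle


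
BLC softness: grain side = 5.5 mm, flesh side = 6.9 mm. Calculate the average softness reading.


Average = (5.5 + 6.9) / 2
Average = 6.20 mm


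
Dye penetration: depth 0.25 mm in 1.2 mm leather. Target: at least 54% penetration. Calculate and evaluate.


Penetration = 20.8%
Meets target: No


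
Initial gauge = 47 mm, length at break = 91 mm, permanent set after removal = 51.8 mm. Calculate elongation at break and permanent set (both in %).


Elongation at break = (91 - 47) / 47 x 100 = 93.6%
Permanent set = (51.8 - 47) / 47 x 100 = 10.2%


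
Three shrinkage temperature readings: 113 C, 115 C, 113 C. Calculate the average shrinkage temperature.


113.7 C

Average = (113 + 115 + 113) / 3
Average = 341 / 3 = 113.7 C


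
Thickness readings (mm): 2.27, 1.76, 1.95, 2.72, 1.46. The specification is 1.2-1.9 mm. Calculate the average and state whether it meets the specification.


Sum = 10.16
Average = 10.16 / 5 = 2.03 mm
Specification range: 1.2 to 1.9 mm
Within spec: No


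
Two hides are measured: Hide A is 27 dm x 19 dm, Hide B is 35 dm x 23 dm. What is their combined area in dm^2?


Hide A area = 27 x 19 = 513 dm^2
Hide B area = 35 x 23 = 805 dm^2
Total = 513 + 805 = 1318 dm^2


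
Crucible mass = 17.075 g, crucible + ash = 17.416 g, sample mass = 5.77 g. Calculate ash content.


Ash mass = 17.416 - 17.075 = 0.341 g
Ash% = 0.341 / 5.77 x 100 = 5.91%


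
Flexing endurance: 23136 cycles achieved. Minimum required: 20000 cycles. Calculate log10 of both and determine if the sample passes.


Achieved: log10 = 4.36
Required: log10 = 4.30
Passes: Yes


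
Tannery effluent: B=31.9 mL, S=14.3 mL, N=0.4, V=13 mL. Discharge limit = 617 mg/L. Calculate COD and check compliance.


COD = 4332.3 mg/L
Compliant: No

COD = (31.9 - 14.3) x 0.4 x 8000 / 13 = 4332.3 mg/L
Limit: 617 mg/L
Compliant: No


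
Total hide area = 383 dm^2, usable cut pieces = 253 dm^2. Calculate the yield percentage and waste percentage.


Yield = 253 / 383 x 100 = 66.1%
Waste = 383 - 253 = 130 dm^2
Waste% = 100 - 66.1 = 33.9%


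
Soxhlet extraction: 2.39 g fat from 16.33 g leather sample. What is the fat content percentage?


14.6%

Fat content = 2.39 / 16.33 x 100
Fat = 14.6%


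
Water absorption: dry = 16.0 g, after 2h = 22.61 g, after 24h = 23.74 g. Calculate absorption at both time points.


2h absorption = 41.3%
24h absorption = 48.4%

WA (2h) = (22.61 - 16.0) / 16.0 x 100 = 41.3%
WA (24h) = (23.74 - 16.0) / 16.0 x 100 = 48.4%


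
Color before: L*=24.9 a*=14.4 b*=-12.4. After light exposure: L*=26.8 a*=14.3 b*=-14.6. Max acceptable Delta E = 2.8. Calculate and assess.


dL = 1.9, da = -0.1, db = -2.2
dE = sqrt((1.9)^2 + (-0.1)^2 + (-2.2)^2) = 2.91
Max = 2.8
Passes: No


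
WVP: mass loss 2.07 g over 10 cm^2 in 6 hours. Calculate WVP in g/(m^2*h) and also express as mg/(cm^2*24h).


WVP = 345.00 g/(m^2*h)
Daily rate = 828.00 mg/(cm^2*24h)


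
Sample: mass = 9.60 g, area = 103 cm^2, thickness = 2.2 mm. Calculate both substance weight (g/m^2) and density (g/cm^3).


Substance weight = 932.0 g/m^2
Density = 0.424 g/cm^3

SW = 9.60 / 103 x 10000 = 932.0 g/m^2
Volume = 103 x 2.2 / 10 = 22.66 cm^3
Density = 9.60 / 22.66 = 0.424 g/cm^3


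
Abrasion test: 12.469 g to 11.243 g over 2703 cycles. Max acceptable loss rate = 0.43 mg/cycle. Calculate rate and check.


Loss = 12.469 - 11.243 = 1.226 g
Rate = 1.226 g / 2703 cycles x 1000 = 0.454 mg/cycle
Max = 0.43 mg/cycle
Passes: No


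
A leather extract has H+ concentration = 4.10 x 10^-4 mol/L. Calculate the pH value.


pH = -log10[H+]
pH = -log10(4.10 x 10^-4) = 3.39


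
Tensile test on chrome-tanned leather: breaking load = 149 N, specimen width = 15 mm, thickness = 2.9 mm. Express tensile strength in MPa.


Cross-section = 15 x 2.9 = 43.5 mm^2
TS = 149 / 43.5 = 3.43 MPa
(1 N/mm^2 = 1 MPa)


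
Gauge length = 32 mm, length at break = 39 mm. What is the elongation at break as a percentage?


Extension = 39 - 32 = 7 mm
Elongation = 7 / 32 x 100 = 21.9%
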